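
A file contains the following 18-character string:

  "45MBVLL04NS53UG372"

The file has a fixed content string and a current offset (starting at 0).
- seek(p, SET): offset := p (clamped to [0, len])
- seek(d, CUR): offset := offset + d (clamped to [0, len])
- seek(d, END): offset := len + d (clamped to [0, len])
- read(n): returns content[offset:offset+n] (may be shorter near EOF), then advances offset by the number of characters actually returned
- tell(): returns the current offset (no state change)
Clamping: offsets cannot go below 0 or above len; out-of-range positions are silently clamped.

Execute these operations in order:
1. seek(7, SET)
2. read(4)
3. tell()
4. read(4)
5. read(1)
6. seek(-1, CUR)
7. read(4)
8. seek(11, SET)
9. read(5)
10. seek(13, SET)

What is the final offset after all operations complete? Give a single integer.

Answer: 13

Derivation:
After 1 (seek(7, SET)): offset=7
After 2 (read(4)): returned '04NS', offset=11
After 3 (tell()): offset=11
After 4 (read(4)): returned '53UG', offset=15
After 5 (read(1)): returned '3', offset=16
After 6 (seek(-1, CUR)): offset=15
After 7 (read(4)): returned '372', offset=18
After 8 (seek(11, SET)): offset=11
After 9 (read(5)): returned '53UG3', offset=16
After 10 (seek(13, SET)): offset=13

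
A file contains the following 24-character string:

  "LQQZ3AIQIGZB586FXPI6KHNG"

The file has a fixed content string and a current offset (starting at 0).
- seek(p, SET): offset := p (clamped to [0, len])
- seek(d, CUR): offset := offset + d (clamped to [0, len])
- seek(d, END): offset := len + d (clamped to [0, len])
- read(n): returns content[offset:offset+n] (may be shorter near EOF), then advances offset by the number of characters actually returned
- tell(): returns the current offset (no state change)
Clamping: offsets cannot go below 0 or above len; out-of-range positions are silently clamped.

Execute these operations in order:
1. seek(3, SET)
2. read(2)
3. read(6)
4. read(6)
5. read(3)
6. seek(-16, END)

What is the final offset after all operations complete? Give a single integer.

Answer: 8

Derivation:
After 1 (seek(3, SET)): offset=3
After 2 (read(2)): returned 'Z3', offset=5
After 3 (read(6)): returned 'AIQIGZ', offset=11
After 4 (read(6)): returned 'B586FX', offset=17
After 5 (read(3)): returned 'PI6', offset=20
After 6 (seek(-16, END)): offset=8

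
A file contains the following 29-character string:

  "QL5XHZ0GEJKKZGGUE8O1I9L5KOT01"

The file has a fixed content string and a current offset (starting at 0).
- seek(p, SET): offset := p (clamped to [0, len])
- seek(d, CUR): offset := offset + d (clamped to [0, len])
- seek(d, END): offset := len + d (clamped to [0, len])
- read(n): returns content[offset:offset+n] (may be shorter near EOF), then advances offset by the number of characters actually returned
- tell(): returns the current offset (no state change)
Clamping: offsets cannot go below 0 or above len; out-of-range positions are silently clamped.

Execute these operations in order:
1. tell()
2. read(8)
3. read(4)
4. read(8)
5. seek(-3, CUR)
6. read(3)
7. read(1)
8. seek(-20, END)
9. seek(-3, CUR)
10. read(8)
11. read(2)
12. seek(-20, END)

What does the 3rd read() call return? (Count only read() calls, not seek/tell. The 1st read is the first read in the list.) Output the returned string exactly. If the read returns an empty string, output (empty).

After 1 (tell()): offset=0
After 2 (read(8)): returned 'QL5XHZ0G', offset=8
After 3 (read(4)): returned 'EJKK', offset=12
After 4 (read(8)): returned 'ZGGUE8O1', offset=20
After 5 (seek(-3, CUR)): offset=17
After 6 (read(3)): returned '8O1', offset=20
After 7 (read(1)): returned 'I', offset=21
After 8 (seek(-20, END)): offset=9
After 9 (seek(-3, CUR)): offset=6
After 10 (read(8)): returned '0GEJKKZG', offset=14
After 11 (read(2)): returned 'GU', offset=16
After 12 (seek(-20, END)): offset=9

Answer: ZGGUE8O1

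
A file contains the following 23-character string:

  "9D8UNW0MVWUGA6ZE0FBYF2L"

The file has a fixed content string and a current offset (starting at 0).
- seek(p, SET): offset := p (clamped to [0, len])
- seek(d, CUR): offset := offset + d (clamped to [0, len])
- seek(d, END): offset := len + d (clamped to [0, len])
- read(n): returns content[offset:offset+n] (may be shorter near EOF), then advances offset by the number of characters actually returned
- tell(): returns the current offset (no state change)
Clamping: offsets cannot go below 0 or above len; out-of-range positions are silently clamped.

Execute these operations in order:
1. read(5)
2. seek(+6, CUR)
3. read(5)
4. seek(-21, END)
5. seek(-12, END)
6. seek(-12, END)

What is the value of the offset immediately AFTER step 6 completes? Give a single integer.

Answer: 11

Derivation:
After 1 (read(5)): returned '9D8UN', offset=5
After 2 (seek(+6, CUR)): offset=11
After 3 (read(5)): returned 'GA6ZE', offset=16
After 4 (seek(-21, END)): offset=2
After 5 (seek(-12, END)): offset=11
After 6 (seek(-12, END)): offset=11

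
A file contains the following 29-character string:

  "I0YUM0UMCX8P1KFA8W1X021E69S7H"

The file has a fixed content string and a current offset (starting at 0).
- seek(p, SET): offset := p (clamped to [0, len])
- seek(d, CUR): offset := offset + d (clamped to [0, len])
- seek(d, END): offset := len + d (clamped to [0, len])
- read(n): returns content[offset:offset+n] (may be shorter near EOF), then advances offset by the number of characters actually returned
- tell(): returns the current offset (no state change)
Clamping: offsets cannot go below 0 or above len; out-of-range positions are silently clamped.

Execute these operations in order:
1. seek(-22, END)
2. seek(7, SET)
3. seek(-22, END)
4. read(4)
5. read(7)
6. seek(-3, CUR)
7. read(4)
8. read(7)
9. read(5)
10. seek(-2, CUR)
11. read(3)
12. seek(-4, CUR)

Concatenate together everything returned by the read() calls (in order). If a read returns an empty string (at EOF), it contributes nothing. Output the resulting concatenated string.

Answer: MCX8P1KFA8WA8W1X021E69S7H7H

Derivation:
After 1 (seek(-22, END)): offset=7
After 2 (seek(7, SET)): offset=7
After 3 (seek(-22, END)): offset=7
After 4 (read(4)): returned 'MCX8', offset=11
After 5 (read(7)): returned 'P1KFA8W', offset=18
After 6 (seek(-3, CUR)): offset=15
After 7 (read(4)): returned 'A8W1', offset=19
After 8 (read(7)): returned 'X021E69', offset=26
After 9 (read(5)): returned 'S7H', offset=29
After 10 (seek(-2, CUR)): offset=27
After 11 (read(3)): returned '7H', offset=29
After 12 (seek(-4, CUR)): offset=25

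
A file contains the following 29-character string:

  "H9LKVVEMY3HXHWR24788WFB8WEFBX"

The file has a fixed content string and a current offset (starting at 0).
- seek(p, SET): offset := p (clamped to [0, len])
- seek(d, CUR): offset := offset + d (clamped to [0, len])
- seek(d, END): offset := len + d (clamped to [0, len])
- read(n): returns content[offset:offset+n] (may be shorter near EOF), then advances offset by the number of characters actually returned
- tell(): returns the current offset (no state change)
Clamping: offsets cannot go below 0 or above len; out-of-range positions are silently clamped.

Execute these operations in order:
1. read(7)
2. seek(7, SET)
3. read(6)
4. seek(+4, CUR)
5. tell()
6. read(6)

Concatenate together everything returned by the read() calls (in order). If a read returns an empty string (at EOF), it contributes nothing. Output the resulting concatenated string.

Answer: H9LKVVEMY3HXH788WFB

Derivation:
After 1 (read(7)): returned 'H9LKVVE', offset=7
After 2 (seek(7, SET)): offset=7
After 3 (read(6)): returned 'MY3HXH', offset=13
After 4 (seek(+4, CUR)): offset=17
After 5 (tell()): offset=17
After 6 (read(6)): returned '788WFB', offset=23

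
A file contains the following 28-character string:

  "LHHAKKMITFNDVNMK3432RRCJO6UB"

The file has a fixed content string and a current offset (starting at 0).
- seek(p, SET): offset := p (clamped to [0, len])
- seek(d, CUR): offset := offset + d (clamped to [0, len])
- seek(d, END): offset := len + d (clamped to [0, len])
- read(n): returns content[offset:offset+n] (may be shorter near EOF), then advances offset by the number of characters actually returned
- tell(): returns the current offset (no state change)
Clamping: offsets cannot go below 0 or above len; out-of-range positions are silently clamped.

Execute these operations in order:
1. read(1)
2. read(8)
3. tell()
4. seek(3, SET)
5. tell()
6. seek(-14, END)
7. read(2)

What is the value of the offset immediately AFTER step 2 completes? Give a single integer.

After 1 (read(1)): returned 'L', offset=1
After 2 (read(8)): returned 'HHAKKMIT', offset=9

Answer: 9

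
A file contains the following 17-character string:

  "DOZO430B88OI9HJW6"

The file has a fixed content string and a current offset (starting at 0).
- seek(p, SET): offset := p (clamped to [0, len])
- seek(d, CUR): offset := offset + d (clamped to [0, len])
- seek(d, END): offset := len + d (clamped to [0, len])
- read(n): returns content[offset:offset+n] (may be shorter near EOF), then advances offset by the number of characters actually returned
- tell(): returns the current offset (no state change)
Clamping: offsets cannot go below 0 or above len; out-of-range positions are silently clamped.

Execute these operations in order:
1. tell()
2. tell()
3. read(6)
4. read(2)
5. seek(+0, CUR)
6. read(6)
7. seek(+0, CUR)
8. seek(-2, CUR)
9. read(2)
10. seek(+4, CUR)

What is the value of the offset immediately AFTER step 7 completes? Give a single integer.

After 1 (tell()): offset=0
After 2 (tell()): offset=0
After 3 (read(6)): returned 'DOZO43', offset=6
After 4 (read(2)): returned '0B', offset=8
After 5 (seek(+0, CUR)): offset=8
After 6 (read(6)): returned '88OI9H', offset=14
After 7 (seek(+0, CUR)): offset=14

Answer: 14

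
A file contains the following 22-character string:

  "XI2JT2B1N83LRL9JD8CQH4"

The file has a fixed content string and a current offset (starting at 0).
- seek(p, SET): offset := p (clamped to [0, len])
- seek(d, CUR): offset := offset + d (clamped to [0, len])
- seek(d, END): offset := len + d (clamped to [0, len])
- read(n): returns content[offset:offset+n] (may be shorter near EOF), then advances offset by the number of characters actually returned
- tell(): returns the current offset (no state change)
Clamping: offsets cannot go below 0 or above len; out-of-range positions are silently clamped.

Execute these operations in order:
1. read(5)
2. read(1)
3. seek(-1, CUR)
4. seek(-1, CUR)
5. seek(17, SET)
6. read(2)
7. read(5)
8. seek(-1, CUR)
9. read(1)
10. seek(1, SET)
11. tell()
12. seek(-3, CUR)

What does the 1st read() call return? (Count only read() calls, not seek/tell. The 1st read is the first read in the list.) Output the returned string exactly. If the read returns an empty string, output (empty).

After 1 (read(5)): returned 'XI2JT', offset=5
After 2 (read(1)): returned '2', offset=6
After 3 (seek(-1, CUR)): offset=5
After 4 (seek(-1, CUR)): offset=4
After 5 (seek(17, SET)): offset=17
After 6 (read(2)): returned '8C', offset=19
After 7 (read(5)): returned 'QH4', offset=22
After 8 (seek(-1, CUR)): offset=21
After 9 (read(1)): returned '4', offset=22
After 10 (seek(1, SET)): offset=1
After 11 (tell()): offset=1
After 12 (seek(-3, CUR)): offset=0

Answer: XI2JT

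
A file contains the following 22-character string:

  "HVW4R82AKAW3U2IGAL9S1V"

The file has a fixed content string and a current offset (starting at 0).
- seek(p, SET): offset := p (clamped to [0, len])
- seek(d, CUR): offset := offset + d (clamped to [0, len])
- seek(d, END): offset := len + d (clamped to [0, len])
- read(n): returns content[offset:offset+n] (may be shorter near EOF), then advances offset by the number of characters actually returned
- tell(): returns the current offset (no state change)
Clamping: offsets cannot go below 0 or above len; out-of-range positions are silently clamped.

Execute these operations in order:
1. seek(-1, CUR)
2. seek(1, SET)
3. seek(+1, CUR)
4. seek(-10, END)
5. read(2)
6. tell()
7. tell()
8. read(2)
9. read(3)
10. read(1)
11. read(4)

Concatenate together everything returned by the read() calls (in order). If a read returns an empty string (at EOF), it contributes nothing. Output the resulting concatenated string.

After 1 (seek(-1, CUR)): offset=0
After 2 (seek(1, SET)): offset=1
After 3 (seek(+1, CUR)): offset=2
After 4 (seek(-10, END)): offset=12
After 5 (read(2)): returned 'U2', offset=14
After 6 (tell()): offset=14
After 7 (tell()): offset=14
After 8 (read(2)): returned 'IG', offset=16
After 9 (read(3)): returned 'AL9', offset=19
After 10 (read(1)): returned 'S', offset=20
After 11 (read(4)): returned '1V', offset=22

Answer: U2IGAL9S1V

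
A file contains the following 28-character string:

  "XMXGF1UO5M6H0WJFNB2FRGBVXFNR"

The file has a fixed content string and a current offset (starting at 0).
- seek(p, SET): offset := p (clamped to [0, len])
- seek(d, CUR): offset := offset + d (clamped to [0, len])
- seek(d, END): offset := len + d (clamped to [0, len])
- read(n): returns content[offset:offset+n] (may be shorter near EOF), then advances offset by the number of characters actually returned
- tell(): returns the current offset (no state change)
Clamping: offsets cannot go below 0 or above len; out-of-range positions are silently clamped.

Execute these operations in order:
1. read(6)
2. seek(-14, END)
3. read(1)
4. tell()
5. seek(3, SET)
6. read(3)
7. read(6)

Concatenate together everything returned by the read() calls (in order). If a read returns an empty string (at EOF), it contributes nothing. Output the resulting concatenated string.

After 1 (read(6)): returned 'XMXGF1', offset=6
After 2 (seek(-14, END)): offset=14
After 3 (read(1)): returned 'J', offset=15
After 4 (tell()): offset=15
After 5 (seek(3, SET)): offset=3
After 6 (read(3)): returned 'GF1', offset=6
After 7 (read(6)): returned 'UO5M6H', offset=12

Answer: XMXGF1JGF1UO5M6H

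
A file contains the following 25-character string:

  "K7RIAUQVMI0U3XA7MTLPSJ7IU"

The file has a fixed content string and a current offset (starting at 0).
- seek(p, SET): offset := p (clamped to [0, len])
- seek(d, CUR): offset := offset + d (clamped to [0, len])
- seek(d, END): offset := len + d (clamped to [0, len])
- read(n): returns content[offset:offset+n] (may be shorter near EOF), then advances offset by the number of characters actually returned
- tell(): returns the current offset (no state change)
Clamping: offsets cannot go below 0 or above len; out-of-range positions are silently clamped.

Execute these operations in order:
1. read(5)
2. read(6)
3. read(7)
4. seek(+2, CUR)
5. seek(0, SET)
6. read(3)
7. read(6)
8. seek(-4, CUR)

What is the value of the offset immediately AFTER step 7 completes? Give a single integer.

After 1 (read(5)): returned 'K7RIA', offset=5
After 2 (read(6)): returned 'UQVMI0', offset=11
After 3 (read(7)): returned 'U3XA7MT', offset=18
After 4 (seek(+2, CUR)): offset=20
After 5 (seek(0, SET)): offset=0
After 6 (read(3)): returned 'K7R', offset=3
After 7 (read(6)): returned 'IAUQVM', offset=9

Answer: 9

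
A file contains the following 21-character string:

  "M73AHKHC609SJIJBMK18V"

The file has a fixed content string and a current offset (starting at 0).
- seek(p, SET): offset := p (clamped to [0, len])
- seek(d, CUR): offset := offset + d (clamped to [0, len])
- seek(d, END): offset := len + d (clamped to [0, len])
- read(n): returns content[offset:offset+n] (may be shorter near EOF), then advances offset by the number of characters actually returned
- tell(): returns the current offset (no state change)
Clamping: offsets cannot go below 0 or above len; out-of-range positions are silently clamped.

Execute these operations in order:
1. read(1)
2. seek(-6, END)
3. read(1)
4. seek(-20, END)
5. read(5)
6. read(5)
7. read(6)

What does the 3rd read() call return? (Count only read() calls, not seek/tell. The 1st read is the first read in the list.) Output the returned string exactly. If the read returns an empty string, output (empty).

Answer: 73AHK

Derivation:
After 1 (read(1)): returned 'M', offset=1
After 2 (seek(-6, END)): offset=15
After 3 (read(1)): returned 'B', offset=16
After 4 (seek(-20, END)): offset=1
After 5 (read(5)): returned '73AHK', offset=6
After 6 (read(5)): returned 'HC609', offset=11
After 7 (read(6)): returned 'SJIJBM', offset=17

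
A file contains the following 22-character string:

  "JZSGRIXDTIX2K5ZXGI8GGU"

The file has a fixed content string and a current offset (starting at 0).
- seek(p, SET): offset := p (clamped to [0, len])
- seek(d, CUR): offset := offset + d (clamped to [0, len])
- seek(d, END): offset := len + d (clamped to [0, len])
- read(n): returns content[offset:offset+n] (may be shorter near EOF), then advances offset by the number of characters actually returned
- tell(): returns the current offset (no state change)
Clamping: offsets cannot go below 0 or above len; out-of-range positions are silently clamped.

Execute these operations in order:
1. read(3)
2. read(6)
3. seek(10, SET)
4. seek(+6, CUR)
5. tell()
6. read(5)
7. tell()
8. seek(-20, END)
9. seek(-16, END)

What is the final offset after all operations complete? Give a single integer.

After 1 (read(3)): returned 'JZS', offset=3
After 2 (read(6)): returned 'GRIXDT', offset=9
After 3 (seek(10, SET)): offset=10
After 4 (seek(+6, CUR)): offset=16
After 5 (tell()): offset=16
After 6 (read(5)): returned 'GI8GG', offset=21
After 7 (tell()): offset=21
After 8 (seek(-20, END)): offset=2
After 9 (seek(-16, END)): offset=6

Answer: 6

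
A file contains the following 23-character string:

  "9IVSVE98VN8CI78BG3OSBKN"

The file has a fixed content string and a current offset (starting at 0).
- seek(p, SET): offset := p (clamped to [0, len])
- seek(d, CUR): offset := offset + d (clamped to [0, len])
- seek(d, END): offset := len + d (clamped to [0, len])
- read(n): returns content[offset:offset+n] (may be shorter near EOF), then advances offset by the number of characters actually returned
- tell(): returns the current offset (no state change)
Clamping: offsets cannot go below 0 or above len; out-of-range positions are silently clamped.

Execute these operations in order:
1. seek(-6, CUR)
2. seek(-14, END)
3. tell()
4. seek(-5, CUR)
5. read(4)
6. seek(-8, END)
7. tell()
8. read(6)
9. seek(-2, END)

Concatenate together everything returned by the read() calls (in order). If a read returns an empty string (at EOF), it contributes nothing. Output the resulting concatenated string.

After 1 (seek(-6, CUR)): offset=0
After 2 (seek(-14, END)): offset=9
After 3 (tell()): offset=9
After 4 (seek(-5, CUR)): offset=4
After 5 (read(4)): returned 'VE98', offset=8
After 6 (seek(-8, END)): offset=15
After 7 (tell()): offset=15
After 8 (read(6)): returned 'BG3OSB', offset=21
After 9 (seek(-2, END)): offset=21

Answer: VE98BG3OSB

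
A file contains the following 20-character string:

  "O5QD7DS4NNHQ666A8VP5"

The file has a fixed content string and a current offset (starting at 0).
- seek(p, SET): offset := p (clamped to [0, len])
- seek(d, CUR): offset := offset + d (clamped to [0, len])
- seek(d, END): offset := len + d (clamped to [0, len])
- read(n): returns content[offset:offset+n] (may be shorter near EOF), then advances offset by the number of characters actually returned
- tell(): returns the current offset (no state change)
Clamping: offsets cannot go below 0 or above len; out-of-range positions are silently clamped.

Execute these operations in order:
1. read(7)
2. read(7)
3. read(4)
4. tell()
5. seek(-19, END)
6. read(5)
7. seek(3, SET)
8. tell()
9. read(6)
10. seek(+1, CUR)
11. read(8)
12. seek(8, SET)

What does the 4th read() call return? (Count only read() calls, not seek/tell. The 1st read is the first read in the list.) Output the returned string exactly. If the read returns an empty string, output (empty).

Answer: 5QD7D

Derivation:
After 1 (read(7)): returned 'O5QD7DS', offset=7
After 2 (read(7)): returned '4NNHQ66', offset=14
After 3 (read(4)): returned '6A8V', offset=18
After 4 (tell()): offset=18
After 5 (seek(-19, END)): offset=1
After 6 (read(5)): returned '5QD7D', offset=6
After 7 (seek(3, SET)): offset=3
After 8 (tell()): offset=3
After 9 (read(6)): returned 'D7DS4N', offset=9
After 10 (seek(+1, CUR)): offset=10
After 11 (read(8)): returned 'HQ666A8V', offset=18
After 12 (seek(8, SET)): offset=8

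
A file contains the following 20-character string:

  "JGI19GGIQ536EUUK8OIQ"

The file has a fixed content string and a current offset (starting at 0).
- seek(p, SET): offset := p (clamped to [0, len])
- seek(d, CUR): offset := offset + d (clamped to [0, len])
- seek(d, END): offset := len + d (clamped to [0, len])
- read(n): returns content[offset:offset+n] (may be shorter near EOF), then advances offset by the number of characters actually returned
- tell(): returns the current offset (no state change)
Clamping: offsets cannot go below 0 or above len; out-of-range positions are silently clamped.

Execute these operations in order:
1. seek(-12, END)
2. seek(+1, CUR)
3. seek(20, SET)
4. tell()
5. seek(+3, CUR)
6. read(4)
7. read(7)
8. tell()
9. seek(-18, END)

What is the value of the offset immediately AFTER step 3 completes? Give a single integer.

Answer: 20

Derivation:
After 1 (seek(-12, END)): offset=8
After 2 (seek(+1, CUR)): offset=9
After 3 (seek(20, SET)): offset=20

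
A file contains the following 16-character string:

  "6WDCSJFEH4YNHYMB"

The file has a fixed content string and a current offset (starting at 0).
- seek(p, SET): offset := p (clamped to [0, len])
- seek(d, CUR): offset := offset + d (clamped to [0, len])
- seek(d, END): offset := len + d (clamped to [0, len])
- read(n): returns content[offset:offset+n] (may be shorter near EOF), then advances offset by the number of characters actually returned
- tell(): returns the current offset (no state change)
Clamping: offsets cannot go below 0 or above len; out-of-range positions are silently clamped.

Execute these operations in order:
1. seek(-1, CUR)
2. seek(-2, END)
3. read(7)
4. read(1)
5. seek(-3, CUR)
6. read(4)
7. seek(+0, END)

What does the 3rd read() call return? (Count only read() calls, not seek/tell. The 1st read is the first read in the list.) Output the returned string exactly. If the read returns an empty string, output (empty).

Answer: YMB

Derivation:
After 1 (seek(-1, CUR)): offset=0
After 2 (seek(-2, END)): offset=14
After 3 (read(7)): returned 'MB', offset=16
After 4 (read(1)): returned '', offset=16
After 5 (seek(-3, CUR)): offset=13
After 6 (read(4)): returned 'YMB', offset=16
After 7 (seek(+0, END)): offset=16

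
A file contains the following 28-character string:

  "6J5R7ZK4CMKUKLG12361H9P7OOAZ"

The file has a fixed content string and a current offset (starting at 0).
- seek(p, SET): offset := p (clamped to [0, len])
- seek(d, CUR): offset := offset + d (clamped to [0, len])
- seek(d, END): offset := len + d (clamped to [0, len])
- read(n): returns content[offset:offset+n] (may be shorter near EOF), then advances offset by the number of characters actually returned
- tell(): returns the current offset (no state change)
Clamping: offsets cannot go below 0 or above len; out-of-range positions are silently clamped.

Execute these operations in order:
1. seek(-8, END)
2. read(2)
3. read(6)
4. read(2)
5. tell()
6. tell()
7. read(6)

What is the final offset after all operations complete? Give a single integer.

Answer: 28

Derivation:
After 1 (seek(-8, END)): offset=20
After 2 (read(2)): returned 'H9', offset=22
After 3 (read(6)): returned 'P7OOAZ', offset=28
After 4 (read(2)): returned '', offset=28
After 5 (tell()): offset=28
After 6 (tell()): offset=28
After 7 (read(6)): returned '', offset=28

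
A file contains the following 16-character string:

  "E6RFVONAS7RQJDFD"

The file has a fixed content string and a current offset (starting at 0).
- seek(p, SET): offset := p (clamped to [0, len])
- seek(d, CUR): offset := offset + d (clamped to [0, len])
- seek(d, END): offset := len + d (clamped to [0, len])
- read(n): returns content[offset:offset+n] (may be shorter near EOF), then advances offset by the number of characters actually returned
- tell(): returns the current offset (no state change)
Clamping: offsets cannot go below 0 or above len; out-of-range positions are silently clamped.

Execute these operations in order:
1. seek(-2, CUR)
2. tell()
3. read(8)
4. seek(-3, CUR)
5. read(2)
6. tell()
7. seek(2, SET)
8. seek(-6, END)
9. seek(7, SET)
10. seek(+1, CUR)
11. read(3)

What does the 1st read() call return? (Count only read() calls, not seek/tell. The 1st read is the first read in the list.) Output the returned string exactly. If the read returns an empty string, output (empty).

Answer: E6RFVONA

Derivation:
After 1 (seek(-2, CUR)): offset=0
After 2 (tell()): offset=0
After 3 (read(8)): returned 'E6RFVONA', offset=8
After 4 (seek(-3, CUR)): offset=5
After 5 (read(2)): returned 'ON', offset=7
After 6 (tell()): offset=7
After 7 (seek(2, SET)): offset=2
After 8 (seek(-6, END)): offset=10
After 9 (seek(7, SET)): offset=7
After 10 (seek(+1, CUR)): offset=8
After 11 (read(3)): returned 'S7R', offset=11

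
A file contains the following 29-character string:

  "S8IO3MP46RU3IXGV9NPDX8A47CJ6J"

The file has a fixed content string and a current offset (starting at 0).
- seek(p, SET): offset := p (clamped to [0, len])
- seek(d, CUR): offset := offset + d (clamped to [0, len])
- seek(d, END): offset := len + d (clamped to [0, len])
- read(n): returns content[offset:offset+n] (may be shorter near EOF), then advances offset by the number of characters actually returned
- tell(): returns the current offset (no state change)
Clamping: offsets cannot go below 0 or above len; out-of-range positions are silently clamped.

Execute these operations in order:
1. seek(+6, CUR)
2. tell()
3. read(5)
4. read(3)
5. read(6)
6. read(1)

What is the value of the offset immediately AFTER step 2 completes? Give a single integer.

After 1 (seek(+6, CUR)): offset=6
After 2 (tell()): offset=6

Answer: 6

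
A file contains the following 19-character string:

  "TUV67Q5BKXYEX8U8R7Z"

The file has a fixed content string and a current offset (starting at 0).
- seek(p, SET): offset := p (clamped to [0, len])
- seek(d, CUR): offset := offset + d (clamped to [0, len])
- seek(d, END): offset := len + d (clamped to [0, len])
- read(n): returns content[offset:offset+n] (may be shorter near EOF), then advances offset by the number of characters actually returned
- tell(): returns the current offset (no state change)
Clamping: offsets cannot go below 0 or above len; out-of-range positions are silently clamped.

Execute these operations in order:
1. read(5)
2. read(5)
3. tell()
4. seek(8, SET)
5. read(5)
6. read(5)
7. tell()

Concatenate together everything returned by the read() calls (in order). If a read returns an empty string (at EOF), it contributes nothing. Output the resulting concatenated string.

After 1 (read(5)): returned 'TUV67', offset=5
After 2 (read(5)): returned 'Q5BKX', offset=10
After 3 (tell()): offset=10
After 4 (seek(8, SET)): offset=8
After 5 (read(5)): returned 'KXYEX', offset=13
After 6 (read(5)): returned '8U8R7', offset=18
After 7 (tell()): offset=18

Answer: TUV67Q5BKXKXYEX8U8R7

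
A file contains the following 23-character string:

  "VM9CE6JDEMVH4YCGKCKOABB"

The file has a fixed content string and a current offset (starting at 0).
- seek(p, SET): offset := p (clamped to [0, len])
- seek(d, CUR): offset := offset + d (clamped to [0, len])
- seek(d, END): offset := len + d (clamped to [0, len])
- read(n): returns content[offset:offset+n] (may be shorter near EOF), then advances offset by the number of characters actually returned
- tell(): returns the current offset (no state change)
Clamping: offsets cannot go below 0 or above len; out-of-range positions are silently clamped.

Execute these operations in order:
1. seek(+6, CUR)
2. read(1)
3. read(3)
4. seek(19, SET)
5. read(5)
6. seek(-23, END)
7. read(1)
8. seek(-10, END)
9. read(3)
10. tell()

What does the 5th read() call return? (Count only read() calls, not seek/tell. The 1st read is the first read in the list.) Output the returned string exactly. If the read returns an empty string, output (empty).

Answer: YCG

Derivation:
After 1 (seek(+6, CUR)): offset=6
After 2 (read(1)): returned 'J', offset=7
After 3 (read(3)): returned 'DEM', offset=10
After 4 (seek(19, SET)): offset=19
After 5 (read(5)): returned 'OABB', offset=23
After 6 (seek(-23, END)): offset=0
After 7 (read(1)): returned 'V', offset=1
After 8 (seek(-10, END)): offset=13
After 9 (read(3)): returned 'YCG', offset=16
After 10 (tell()): offset=16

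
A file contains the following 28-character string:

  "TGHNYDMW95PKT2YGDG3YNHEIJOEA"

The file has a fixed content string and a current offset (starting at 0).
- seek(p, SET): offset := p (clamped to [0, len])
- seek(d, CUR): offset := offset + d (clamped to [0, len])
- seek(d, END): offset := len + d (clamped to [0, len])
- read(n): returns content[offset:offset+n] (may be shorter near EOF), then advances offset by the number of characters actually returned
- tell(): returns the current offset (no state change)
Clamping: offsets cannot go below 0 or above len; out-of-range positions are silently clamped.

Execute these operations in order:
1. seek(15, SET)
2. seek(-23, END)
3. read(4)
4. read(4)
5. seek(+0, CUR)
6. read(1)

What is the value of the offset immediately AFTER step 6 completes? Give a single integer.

After 1 (seek(15, SET)): offset=15
After 2 (seek(-23, END)): offset=5
After 3 (read(4)): returned 'DMW9', offset=9
After 4 (read(4)): returned '5PKT', offset=13
After 5 (seek(+0, CUR)): offset=13
After 6 (read(1)): returned '2', offset=14

Answer: 14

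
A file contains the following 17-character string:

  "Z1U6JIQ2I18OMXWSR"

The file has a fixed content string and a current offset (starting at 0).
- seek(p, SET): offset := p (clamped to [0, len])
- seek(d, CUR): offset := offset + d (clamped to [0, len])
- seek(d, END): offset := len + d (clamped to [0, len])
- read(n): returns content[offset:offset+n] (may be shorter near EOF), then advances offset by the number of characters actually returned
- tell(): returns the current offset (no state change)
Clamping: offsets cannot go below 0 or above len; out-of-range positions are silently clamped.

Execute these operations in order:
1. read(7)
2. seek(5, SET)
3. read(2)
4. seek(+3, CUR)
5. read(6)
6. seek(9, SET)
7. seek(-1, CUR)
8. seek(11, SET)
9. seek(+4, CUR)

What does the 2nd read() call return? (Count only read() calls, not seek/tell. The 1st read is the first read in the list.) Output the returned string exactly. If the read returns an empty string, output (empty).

Answer: IQ

Derivation:
After 1 (read(7)): returned 'Z1U6JIQ', offset=7
After 2 (seek(5, SET)): offset=5
After 3 (read(2)): returned 'IQ', offset=7
After 4 (seek(+3, CUR)): offset=10
After 5 (read(6)): returned '8OMXWS', offset=16
After 6 (seek(9, SET)): offset=9
After 7 (seek(-1, CUR)): offset=8
After 8 (seek(11, SET)): offset=11
After 9 (seek(+4, CUR)): offset=15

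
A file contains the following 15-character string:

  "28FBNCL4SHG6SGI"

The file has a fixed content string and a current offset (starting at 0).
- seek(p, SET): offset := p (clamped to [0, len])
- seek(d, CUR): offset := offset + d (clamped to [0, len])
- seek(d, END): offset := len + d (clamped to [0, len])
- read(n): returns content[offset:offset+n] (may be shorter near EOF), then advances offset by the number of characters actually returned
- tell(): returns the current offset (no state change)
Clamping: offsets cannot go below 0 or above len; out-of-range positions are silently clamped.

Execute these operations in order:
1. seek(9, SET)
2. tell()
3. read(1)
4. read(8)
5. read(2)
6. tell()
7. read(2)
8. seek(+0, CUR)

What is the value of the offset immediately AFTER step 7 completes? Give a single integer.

After 1 (seek(9, SET)): offset=9
After 2 (tell()): offset=9
After 3 (read(1)): returned 'H', offset=10
After 4 (read(8)): returned 'G6SGI', offset=15
After 5 (read(2)): returned '', offset=15
After 6 (tell()): offset=15
After 7 (read(2)): returned '', offset=15

Answer: 15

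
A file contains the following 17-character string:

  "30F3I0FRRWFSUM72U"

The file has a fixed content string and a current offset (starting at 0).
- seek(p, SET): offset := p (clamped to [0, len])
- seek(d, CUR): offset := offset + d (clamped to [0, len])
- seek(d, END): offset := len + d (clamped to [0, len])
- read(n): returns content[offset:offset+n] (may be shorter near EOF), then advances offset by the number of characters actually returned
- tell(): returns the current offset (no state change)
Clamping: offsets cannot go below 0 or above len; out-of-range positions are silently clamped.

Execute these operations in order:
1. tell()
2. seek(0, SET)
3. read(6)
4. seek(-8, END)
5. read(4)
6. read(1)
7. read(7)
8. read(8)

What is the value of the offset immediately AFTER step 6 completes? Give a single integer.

Answer: 14

Derivation:
After 1 (tell()): offset=0
After 2 (seek(0, SET)): offset=0
After 3 (read(6)): returned '30F3I0', offset=6
After 4 (seek(-8, END)): offset=9
After 5 (read(4)): returned 'WFSU', offset=13
After 6 (read(1)): returned 'M', offset=14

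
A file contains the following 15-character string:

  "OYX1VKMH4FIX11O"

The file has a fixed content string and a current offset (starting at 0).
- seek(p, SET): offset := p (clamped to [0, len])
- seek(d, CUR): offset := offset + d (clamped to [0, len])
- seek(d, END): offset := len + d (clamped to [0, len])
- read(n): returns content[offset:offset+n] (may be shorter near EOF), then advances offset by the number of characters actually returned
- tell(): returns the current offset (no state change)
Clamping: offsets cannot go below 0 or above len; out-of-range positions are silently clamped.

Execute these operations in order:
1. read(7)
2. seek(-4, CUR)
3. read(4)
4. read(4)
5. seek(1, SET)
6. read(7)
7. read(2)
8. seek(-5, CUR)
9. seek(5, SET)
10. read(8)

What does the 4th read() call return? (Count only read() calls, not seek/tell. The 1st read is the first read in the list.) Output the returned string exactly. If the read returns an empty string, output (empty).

After 1 (read(7)): returned 'OYX1VKM', offset=7
After 2 (seek(-4, CUR)): offset=3
After 3 (read(4)): returned '1VKM', offset=7
After 4 (read(4)): returned 'H4FI', offset=11
After 5 (seek(1, SET)): offset=1
After 6 (read(7)): returned 'YX1VKMH', offset=8
After 7 (read(2)): returned '4F', offset=10
After 8 (seek(-5, CUR)): offset=5
After 9 (seek(5, SET)): offset=5
After 10 (read(8)): returned 'KMH4FIX1', offset=13

Answer: YX1VKMH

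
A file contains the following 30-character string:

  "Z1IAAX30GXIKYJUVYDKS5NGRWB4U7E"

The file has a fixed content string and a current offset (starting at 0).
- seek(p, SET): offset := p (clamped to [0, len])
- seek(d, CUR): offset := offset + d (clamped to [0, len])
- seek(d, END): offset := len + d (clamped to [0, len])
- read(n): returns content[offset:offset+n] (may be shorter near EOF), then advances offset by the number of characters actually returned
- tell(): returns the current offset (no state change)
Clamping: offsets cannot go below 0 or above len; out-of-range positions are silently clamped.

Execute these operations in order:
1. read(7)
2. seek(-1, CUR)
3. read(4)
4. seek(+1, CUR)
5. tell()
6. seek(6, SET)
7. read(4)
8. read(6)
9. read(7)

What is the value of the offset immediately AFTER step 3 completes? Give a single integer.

After 1 (read(7)): returned 'Z1IAAX3', offset=7
After 2 (seek(-1, CUR)): offset=6
After 3 (read(4)): returned '30GX', offset=10

Answer: 10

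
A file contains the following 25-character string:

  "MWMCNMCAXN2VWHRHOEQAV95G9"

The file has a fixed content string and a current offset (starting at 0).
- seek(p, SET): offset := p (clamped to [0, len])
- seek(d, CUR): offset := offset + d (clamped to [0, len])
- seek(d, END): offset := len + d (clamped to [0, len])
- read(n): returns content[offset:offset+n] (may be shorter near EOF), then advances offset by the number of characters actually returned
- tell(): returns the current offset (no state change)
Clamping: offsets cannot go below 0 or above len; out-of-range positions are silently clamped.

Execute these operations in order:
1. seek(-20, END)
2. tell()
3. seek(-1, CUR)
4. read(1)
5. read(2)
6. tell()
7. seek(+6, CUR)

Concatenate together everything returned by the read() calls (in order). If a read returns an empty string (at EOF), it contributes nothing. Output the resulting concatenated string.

After 1 (seek(-20, END)): offset=5
After 2 (tell()): offset=5
After 3 (seek(-1, CUR)): offset=4
After 4 (read(1)): returned 'N', offset=5
After 5 (read(2)): returned 'MC', offset=7
After 6 (tell()): offset=7
After 7 (seek(+6, CUR)): offset=13

Answer: NMC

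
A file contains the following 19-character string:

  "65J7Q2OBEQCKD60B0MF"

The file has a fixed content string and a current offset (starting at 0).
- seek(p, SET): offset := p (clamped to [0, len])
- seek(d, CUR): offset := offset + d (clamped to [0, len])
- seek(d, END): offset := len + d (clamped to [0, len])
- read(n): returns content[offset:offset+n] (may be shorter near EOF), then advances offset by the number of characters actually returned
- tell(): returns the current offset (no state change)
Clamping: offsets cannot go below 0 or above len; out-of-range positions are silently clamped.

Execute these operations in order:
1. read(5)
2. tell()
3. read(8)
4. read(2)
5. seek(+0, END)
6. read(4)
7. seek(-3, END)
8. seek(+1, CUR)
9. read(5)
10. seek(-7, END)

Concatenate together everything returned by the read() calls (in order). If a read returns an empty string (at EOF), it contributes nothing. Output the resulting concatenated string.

Answer: 65J7Q2OBEQCKD60MF

Derivation:
After 1 (read(5)): returned '65J7Q', offset=5
After 2 (tell()): offset=5
After 3 (read(8)): returned '2OBEQCKD', offset=13
After 4 (read(2)): returned '60', offset=15
After 5 (seek(+0, END)): offset=19
After 6 (read(4)): returned '', offset=19
After 7 (seek(-3, END)): offset=16
After 8 (seek(+1, CUR)): offset=17
After 9 (read(5)): returned 'MF', offset=19
After 10 (seek(-7, END)): offset=12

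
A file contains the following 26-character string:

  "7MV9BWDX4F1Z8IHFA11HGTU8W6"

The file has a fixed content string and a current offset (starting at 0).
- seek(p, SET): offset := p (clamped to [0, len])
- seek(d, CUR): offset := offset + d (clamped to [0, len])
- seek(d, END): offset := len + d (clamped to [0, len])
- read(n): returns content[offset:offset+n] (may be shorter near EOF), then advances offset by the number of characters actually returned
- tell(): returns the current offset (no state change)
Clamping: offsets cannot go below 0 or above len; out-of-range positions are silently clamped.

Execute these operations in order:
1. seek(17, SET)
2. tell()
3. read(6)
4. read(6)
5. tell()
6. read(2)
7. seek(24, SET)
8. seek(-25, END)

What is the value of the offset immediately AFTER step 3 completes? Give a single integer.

Answer: 23

Derivation:
After 1 (seek(17, SET)): offset=17
After 2 (tell()): offset=17
After 3 (read(6)): returned '11HGTU', offset=23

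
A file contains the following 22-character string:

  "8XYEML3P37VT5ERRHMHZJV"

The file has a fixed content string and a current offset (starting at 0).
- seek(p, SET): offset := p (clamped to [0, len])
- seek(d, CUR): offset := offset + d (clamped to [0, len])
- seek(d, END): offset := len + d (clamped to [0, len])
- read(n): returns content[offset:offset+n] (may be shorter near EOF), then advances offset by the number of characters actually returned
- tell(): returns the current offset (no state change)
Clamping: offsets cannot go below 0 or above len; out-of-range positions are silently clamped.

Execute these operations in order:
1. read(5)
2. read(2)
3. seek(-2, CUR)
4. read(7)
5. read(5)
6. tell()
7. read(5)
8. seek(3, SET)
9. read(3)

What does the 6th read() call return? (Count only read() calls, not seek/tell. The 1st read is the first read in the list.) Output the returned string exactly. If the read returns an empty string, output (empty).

Answer: EML

Derivation:
After 1 (read(5)): returned '8XYEM', offset=5
After 2 (read(2)): returned 'L3', offset=7
After 3 (seek(-2, CUR)): offset=5
After 4 (read(7)): returned 'L3P37VT', offset=12
After 5 (read(5)): returned '5ERRH', offset=17
After 6 (tell()): offset=17
After 7 (read(5)): returned 'MHZJV', offset=22
After 8 (seek(3, SET)): offset=3
After 9 (read(3)): returned 'EML', offset=6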